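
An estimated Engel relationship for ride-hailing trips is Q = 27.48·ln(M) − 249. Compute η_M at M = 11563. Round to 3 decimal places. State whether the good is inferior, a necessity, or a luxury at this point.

At M = 11563: Q = 8.091.
dQ/dM = 27.48/M = 0.00237655 at this income.
η = (dQ/dM)·(M/Q) = 0.00237655 × (11563/8.091) = 3.396.
Since η > 1, the good is a luxury.

3.396 (luxury)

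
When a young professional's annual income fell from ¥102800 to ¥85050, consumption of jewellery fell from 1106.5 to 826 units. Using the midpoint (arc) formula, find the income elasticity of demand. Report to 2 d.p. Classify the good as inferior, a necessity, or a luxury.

1.54 (luxury)

ΔQ = 826 − 1106.5 = -280.5; midpoint Q̄ = (1106.5 + 826)/2 = 966.25.
ΔI = 85050 − 102800 = -17750; midpoint Ī = (102800 + 85050)/2 = 93925.
η = (ΔQ/Q̄) ÷ (ΔI/Ī) = (-280.5/966.25) ÷ (-17750/93925) = 1.54.
η > 1 ⇒ luxury.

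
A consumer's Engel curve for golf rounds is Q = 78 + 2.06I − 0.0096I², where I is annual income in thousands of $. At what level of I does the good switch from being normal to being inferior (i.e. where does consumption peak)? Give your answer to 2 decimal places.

107.29

dQ/dI = 2.06 − 0.0192I.
The good is inferior where dQ/dI < 0. Setting dQ/dI = 0 gives I = 2.06 / 0.0192 = 107.29.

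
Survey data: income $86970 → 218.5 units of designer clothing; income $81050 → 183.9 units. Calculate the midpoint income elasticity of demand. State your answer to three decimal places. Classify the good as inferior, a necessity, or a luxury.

ΔQ = 183.9 − 218.5 = -34.6; midpoint Q̄ = (218.5 + 183.9)/2 = 201.2.
ΔI = 81050 − 86970 = -5920; midpoint Ī = (86970 + 81050)/2 = 84010.
η = (ΔQ/Q̄) ÷ (ΔI/Ī) = (-34.6/201.2) ÷ (-5920/84010) = 2.440.
η > 1 ⇒ luxury.

2.440 (luxury)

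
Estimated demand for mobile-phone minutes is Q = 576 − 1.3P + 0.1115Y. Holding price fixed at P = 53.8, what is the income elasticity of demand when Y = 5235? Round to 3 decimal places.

At P = 53.8, Y = 5235: Q = 1089.763.
Holding P constant, ∂Q/∂Y = 0.1115.
η_Y = (∂Q/∂Y)·(Y/Q) = 0.1115 × (5235/1089.763) = 0.536.

0.536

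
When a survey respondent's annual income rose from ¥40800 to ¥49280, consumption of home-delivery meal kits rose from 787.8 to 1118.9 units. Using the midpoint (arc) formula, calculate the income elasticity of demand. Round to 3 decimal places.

1.845

ΔQ = 1118.9 − 787.8 = 331.1; midpoint Q̄ = (787.8 + 1118.9)/2 = 953.35.
ΔI = 49280 − 40800 = 8480; midpoint Ī = (40800 + 49280)/2 = 45040.
η = (ΔQ/Q̄) ÷ (ΔI/Ī) = (331.1/953.35) ÷ (8480/45040) = 1.845.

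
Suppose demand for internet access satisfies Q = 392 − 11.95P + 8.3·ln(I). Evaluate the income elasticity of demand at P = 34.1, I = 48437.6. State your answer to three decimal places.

At P = 34.1, I = 48437.6: Q = 74.046.
Holding P constant, ∂Q/∂I = 8.3/I = 0.000171354.
η_I = (∂Q/∂I)·(I/Q) = 0.000171354 × (48437.6/74.046) = 0.112.

0.112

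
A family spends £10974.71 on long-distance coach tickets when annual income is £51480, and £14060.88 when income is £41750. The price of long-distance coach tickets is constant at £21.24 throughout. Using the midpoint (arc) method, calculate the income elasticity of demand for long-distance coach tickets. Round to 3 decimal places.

-1.181

With a constant price, Q₁ = 10974.71/21.24 = 516.700 and Q₂ = 14060.88/21.24 = 662.000 (equivalently, work directly with expenditure since P cancels).
Midpoint %ΔQ = (14060.88 − 10974.71)/12517.79 = 0.24654; midpoint %ΔI = (41750 − 51480)/46615 = -0.20873.
η = 0.24654 / -0.20873 = -1.181.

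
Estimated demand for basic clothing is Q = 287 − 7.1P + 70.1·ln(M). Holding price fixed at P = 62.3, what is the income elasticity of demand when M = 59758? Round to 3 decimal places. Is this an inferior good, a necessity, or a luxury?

0.114 (necessity)

At P = 62.3, M = 59758: Q = 615.634.
Holding P constant, ∂Q/∂M = 70.1/M = 0.00117306.
η_M = (∂Q/∂M)·(M/Q) = 0.00117306 × (59758/615.634) = 0.114.
Since 0 < η < 1, this is a necessity.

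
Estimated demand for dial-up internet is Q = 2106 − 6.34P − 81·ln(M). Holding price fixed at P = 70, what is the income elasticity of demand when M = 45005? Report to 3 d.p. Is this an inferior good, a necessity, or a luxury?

-0.102 (inferior good)

At P = 70, M = 45005: Q = 794.323.
Holding P constant, ∂Q/∂M = -81/M = -0.0017998.
η_M = (∂Q/∂M)·(M/Q) = -0.0017998 × (45005/794.323) = -0.102.
Since η < 0, this is an inferior good.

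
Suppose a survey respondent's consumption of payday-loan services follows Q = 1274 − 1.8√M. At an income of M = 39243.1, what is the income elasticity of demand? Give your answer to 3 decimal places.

At M = 39243.1: Q = 917.422.
dQ/dM = -1.8/(2√M) = -0.00454319 at this income.
η = (dQ/dM)·(M/Q) = -0.00454319 × (39243.1/917.422) = -0.194.

-0.194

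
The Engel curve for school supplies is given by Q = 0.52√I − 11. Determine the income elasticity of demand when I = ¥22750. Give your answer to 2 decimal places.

0.58

At I = 22750: Q = 67.432.
dQ/dI = 0.52/(2√I) = 0.00172378 at this income.
η = (dQ/dI)·(I/Q) = 0.00172378 × (22750/67.432) = 0.58.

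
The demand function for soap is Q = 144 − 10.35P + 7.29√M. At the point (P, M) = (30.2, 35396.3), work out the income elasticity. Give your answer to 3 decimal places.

0.570

At P = 30.2, M = 35396.3: Q = 1202.964.
Holding P constant, ∂Q/∂M = 7.29/(2√M) = 0.019374.
η_M = (∂Q/∂M)·(M/Q) = 0.019374 × (35396.3/1202.964) = 0.570.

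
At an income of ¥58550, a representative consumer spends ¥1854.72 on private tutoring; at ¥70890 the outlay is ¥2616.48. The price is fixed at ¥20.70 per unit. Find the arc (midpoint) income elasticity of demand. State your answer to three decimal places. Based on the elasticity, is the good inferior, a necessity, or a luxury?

1.787 (luxury)

With a constant price, Q₁ = 1854.72/20.70 = 89.600 and Q₂ = 2616.48/20.70 = 126.400 (equivalently, work directly with expenditure since P cancels).
Midpoint %ΔQ = (2616.48 − 1854.72)/2235.60 = 0.34074; midpoint %ΔI = (70890 − 58550)/64720 = 0.19067.
η = 0.34074 / 0.19067 = 1.787.
η > 1 ⇒ luxury.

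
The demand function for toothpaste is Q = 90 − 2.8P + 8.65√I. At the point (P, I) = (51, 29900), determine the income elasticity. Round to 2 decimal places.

0.52

At P = 51, I = 29900: Q = 1442.925.
Holding P constant, ∂Q/∂I = 8.65/(2√I) = 0.0250121.
η_I = (∂Q/∂I)·(I/Q) = 0.0250121 × (29900/1442.925) = 0.52.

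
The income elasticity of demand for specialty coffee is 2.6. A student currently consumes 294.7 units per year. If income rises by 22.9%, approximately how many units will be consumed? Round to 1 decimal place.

%ΔQ ≈ η × %ΔI = 2.6 × 22.9% = 59.54%.
New Q ≈ 294.7 × (1 + 0.5954) = 470.2.

470.2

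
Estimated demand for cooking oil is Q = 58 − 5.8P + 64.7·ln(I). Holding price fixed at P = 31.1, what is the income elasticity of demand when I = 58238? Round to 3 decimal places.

0.110

At P = 31.1, I = 58238: Q = 587.527.
Holding P constant, ∂Q/∂I = 64.7/I = 0.00111096.
η_I = (∂Q/∂I)·(I/Q) = 0.00111096 × (58238/587.527) = 0.110.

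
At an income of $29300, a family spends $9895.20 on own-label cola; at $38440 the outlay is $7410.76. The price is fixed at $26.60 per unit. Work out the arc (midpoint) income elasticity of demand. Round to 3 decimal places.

-1.064

With a constant price, Q₁ = 9895.20/26.60 = 372.000 and Q₂ = 7410.76/26.60 = 278.600 (equivalently, work directly with expenditure since P cancels).
Midpoint %ΔQ = (7410.76 − 9895.20)/8652.98 = -0.28712; midpoint %ΔI = (38440 − 29300)/33870 = 0.26986.
η = -0.28712 / 0.26986 = -1.064.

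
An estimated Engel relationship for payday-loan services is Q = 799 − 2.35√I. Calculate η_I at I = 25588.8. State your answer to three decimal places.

-0.444

At I = 25588.8: Q = 423.082.
dQ/dI = -2.35/(2√I) = -0.00734536 at this income.
η = (dQ/dI)·(I/Q) = -0.00734536 × (25588.8/423.082) = -0.444.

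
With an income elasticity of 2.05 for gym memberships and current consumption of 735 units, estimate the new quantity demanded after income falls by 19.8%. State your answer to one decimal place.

436.7

%ΔQ ≈ η × %ΔI = 2.05 × (-19.8%) = -40.59%.
New Q ≈ 735 × (1 − 0.4059) = 436.7.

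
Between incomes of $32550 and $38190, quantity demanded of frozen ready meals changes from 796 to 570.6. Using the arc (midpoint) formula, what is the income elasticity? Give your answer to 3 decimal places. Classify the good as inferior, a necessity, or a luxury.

-2.069 (inferior good)

ΔQ = 570.6 − 796 = -225.4; midpoint Q̄ = (796 + 570.6)/2 = 683.3.
ΔI = 38190 − 32550 = 5640; midpoint Ī = (32550 + 38190)/2 = 35370.
η = (ΔQ/Q̄) ÷ (ΔI/Ī) = (-225.4/683.3) ÷ (5640/35370) = -2.069.
η < 0 ⇒ inferior good.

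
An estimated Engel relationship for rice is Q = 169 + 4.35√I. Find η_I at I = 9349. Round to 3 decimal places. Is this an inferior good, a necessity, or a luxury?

At I = 9349: Q = 589.602.
dQ/dI = 4.35/(2√I) = 0.0224945 at this income.
η = (dQ/dI)·(I/Q) = 0.0224945 × (9349/589.602) = 0.357.
Since 0 < η < 1, the good is a necessity.

0.357 (necessity)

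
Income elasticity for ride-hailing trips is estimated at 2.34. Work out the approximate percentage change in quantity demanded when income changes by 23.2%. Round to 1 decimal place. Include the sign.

54.3%

%ΔQ ≈ η × %ΔI = 2.34 × 23.2% = 54.3%.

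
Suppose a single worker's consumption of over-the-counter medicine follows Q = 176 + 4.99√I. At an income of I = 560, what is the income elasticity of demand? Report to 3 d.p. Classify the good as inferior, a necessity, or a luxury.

0.201 (necessity)

At I = 560: Q = 294.085.
dQ/dI = 4.99/(2√I) = 0.105433 at this income.
η = (dQ/dI)·(I/Q) = 0.105433 × (560/294.085) = 0.201.
Since 0 < η < 1, the good is a necessity.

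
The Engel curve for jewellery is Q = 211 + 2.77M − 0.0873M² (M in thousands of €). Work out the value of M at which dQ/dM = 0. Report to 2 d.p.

15.86

dQ/dM = 2.77 − 0.1746M.
The good is inferior where dQ/dM < 0. Setting dQ/dM = 0 gives M = 2.77 / 0.1746 = 15.86.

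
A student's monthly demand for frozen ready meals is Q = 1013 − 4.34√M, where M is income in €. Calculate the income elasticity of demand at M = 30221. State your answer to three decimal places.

At M = 30221: Q = 258.526.
dQ/dM = -4.34/(2√M) = -0.0124826 at this income.
η = (dQ/dM)·(M/Q) = -0.0124826 × (30221/258.526) = -1.459.

-1.459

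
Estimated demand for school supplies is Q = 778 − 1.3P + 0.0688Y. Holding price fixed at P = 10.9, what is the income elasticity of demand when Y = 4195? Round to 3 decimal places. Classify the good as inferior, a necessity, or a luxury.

At P = 10.9, Y = 4195: Q = 1052.446.
Holding P constant, ∂Q/∂Y = 0.0688.
η_Y = (∂Q/∂Y)·(Y/Q) = 0.0688 × (4195/1052.446) = 0.274.
Since 0 < η < 1, this is a necessity.

0.274 (necessity)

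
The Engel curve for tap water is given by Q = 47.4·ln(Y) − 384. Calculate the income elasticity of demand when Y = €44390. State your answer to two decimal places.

At Y = 44390: Q = 123.216.
dQ/dY = 47.4/Y = 0.00106781 at this income.
η = (dQ/dY)·(Y/Q) = 0.00106781 × (44390/123.216) = 0.38.

0.38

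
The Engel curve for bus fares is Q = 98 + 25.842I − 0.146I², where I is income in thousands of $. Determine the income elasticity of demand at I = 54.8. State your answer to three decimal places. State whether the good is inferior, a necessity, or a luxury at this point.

At I = 54.8: Q = 1075.6978.
dQ/dI = 25.842 − 0.292I = 9.84040.
η = (dQ/dI)·(I/Q) = 9.84040 × (54.8/1075.6978) = 0.501.
0 < η < 1 ⇒ necessity.

0.501 (necessity)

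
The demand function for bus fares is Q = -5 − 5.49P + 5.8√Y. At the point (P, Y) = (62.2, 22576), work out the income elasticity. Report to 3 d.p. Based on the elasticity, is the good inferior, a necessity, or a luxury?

At P = 62.2, Y = 22576: Q = 524.990.
Holding P constant, ∂Q/∂Y = 5.8/(2√Y) = 0.0193008.
η_Y = (∂Q/∂Y)·(Y/Q) = 0.0193008 × (22576/524.990) = 0.830.
Since 0 < η < 1, this is a necessity.

0.830 (necessity)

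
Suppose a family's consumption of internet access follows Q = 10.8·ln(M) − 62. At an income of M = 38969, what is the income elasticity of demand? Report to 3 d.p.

0.207

At M = 38969: Q = 52.162.
dQ/dM = 10.8/M = 0.000277143 at this income.
η = (dQ/dM)·(M/Q) = 0.000277143 × (38969/52.162) = 0.207.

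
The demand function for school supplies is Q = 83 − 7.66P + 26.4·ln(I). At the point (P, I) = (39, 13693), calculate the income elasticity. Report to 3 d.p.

At P = 39, I = 13693: Q = 35.710.
Holding P constant, ∂Q/∂I = 26.4/I = 0.00192799.
η_I = (∂Q/∂I)·(I/Q) = 0.00192799 × (13693/35.710) = 0.739.

0.739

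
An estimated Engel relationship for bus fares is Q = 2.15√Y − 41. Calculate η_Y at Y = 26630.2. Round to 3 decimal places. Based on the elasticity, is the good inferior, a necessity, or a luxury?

0.566 (necessity)

At Y = 26630.2: Q = 309.853.
dQ/dY = 2.15/(2√Y) = 0.00658751 at this income.
η = (dQ/dY)·(Y/Q) = 0.00658751 × (26630.2/309.853) = 0.566.
Since 0 < η < 1, the good is a necessity.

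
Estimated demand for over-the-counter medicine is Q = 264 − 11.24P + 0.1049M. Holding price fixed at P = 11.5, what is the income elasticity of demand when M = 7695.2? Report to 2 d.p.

At P = 11.5, M = 7695.2: Q = 941.966.
Holding P constant, ∂Q/∂M = 0.1049.
η_M = (∂Q/∂M)·(M/Q) = 0.1049 × (7695.2/941.966) = 0.86.

0.86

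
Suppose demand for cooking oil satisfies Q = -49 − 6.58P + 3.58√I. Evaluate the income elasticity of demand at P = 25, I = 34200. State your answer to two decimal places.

At P = 25, I = 34200: Q = 448.558.
Holding P constant, ∂Q/∂I = 3.58/(2√I) = 0.00967921.
η_I = (∂Q/∂I)·(I/Q) = 0.00967921 × (34200/448.558) = 0.74.

0.74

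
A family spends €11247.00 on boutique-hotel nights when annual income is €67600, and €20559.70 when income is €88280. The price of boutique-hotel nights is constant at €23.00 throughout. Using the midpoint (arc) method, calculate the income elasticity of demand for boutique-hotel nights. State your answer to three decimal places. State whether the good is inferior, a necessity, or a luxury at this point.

2.207 (luxury)

With a constant price, Q₁ = 11247.00/23.00 = 489.000 and Q₂ = 20559.70/23.00 = 893.900 (equivalently, work directly with expenditure since P cancels).
Midpoint %ΔQ = (20559.70 − 11247.00)/15903.35 = 0.58558; midpoint %ΔI = (88280 − 67600)/77940 = 0.26533.
η = 0.58558 / 0.26533 = 2.207.
η > 1 ⇒ luxury.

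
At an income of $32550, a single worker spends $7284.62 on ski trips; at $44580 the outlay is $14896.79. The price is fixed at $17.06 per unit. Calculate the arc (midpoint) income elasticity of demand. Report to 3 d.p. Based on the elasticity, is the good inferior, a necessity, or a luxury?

2.200 (luxury)

With a constant price, Q₁ = 7284.62/17.06 = 427.000 and Q₂ = 14896.79/17.06 = 873.200 (equivalently, work directly with expenditure since P cancels).
Midpoint %ΔQ = (14896.79 − 7284.62)/11090.71 = 0.68636; midpoint %ΔI = (44580 − 32550)/38565 = 0.31194.
η = 0.68636 / 0.31194 = 2.200.
η > 1 ⇒ luxury.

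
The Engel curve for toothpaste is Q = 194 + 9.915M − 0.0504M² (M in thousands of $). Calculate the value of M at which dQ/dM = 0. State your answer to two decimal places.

dQ/dM = 9.915 − 0.1008M.
The good is inferior where dQ/dM < 0. Setting dQ/dM = 0 gives M = 9.915 / 0.1008 = 98.36.

98.36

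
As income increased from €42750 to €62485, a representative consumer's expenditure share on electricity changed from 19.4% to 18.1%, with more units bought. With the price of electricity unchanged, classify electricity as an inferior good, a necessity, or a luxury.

necessity

Quantity rises but the budget share falls as income rises, so 0 < η < 1.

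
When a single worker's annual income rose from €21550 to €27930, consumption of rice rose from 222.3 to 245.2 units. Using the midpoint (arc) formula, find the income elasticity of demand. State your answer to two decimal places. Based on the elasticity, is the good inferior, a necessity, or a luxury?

0.38 (necessity)

ΔQ = 245.2 − 222.3 = 22.9; midpoint Q̄ = (222.3 + 245.2)/2 = 233.75.
ΔI = 27930 − 21550 = 6380; midpoint Ī = (21550 + 27930)/2 = 24740.
η = (ΔQ/Q̄) ÷ (ΔI/Ī) = (22.9/233.75) ÷ (6380/24740) = 0.38.
0 < η < 1 ⇒ necessity.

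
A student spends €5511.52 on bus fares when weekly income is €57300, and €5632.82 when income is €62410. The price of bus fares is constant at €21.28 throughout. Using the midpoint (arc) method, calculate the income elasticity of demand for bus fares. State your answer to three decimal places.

With a constant price, Q₁ = 5511.52/21.28 = 259.000 and Q₂ = 5632.82/21.28 = 264.700 (equivalently, work directly with expenditure since P cancels).
Midpoint %ΔQ = (5632.82 − 5511.52)/5572.17 = 0.02177; midpoint %ΔI = (62410 − 57300)/59855 = 0.08537.
η = 0.02177 / 0.08537 = 0.255.

0.255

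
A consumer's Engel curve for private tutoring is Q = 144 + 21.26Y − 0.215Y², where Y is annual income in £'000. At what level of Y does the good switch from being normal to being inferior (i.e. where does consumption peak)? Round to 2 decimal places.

dQ/dY = 21.26 − 0.43Y.
The good is inferior where dQ/dY < 0. Setting dQ/dY = 0 gives Y = 21.26 / 0.43 = 49.44.

49.44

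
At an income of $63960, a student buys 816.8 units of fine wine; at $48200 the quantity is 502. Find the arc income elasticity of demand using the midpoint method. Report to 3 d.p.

1.699

ΔQ = 502 − 816.8 = -314.8; midpoint Q̄ = (816.8 + 502)/2 = 659.4.
ΔI = 48200 − 63960 = -15760; midpoint Ī = (63960 + 48200)/2 = 56080.
η = (ΔQ/Q̄) ÷ (ΔI/Ī) = (-314.8/659.4) ÷ (-15760/56080) = 1.699.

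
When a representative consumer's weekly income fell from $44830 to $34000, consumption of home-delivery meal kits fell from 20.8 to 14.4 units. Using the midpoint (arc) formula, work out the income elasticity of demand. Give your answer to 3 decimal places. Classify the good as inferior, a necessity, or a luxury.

ΔQ = 14.4 − 20.8 = -6.4; midpoint Q̄ = (20.8 + 14.4)/2 = 17.6.
ΔI = 34000 − 44830 = -10830; midpoint Ī = (44830 + 34000)/2 = 39415.
η = (ΔQ/Q̄) ÷ (ΔI/Ī) = (-6.4/17.6) ÷ (-10830/39415) = 1.323.
η > 1 ⇒ luxury.

1.323 (luxury)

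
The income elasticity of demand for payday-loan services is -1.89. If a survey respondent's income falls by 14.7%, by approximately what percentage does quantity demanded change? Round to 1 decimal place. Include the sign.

27.8%

%ΔQ ≈ η × %ΔI = -1.89 × (-14.7%) = 27.8%.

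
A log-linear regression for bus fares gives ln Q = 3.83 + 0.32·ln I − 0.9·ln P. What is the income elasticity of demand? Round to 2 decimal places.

In a log-linear demand, the coefficient on ln I is the income elasticity.
So η = 0.32.

0.32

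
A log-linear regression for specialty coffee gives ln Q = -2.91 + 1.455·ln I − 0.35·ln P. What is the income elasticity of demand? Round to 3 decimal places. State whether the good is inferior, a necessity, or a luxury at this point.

In a log-linear demand, the coefficient on ln I is the income elasticity.
So η = 1.455.
η > 1 ⇒ luxury.

1.455 (luxury)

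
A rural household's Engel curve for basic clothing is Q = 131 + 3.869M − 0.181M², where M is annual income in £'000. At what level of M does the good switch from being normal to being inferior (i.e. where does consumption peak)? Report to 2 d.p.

10.69

dQ/dM = 3.869 − 0.362M.
The good is inferior where dQ/dM < 0. Setting dQ/dM = 0 gives M = 3.869 / 0.362 = 10.69.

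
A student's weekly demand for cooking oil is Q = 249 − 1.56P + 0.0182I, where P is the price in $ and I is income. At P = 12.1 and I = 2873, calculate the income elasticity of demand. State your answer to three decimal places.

0.185

At P = 12.1, I = 2873: Q = 282.413.
Holding P constant, ∂Q/∂I = 0.0182.
η_I = (∂Q/∂I)·(I/Q) = 0.0182 × (2873/282.413) = 0.185.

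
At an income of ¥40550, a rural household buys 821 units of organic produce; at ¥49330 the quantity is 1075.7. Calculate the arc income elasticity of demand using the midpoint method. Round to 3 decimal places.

1.375

ΔQ = 1075.7 − 821 = 254.7; midpoint Q̄ = (821 + 1075.7)/2 = 948.35.
ΔI = 49330 − 40550 = 8780; midpoint Ī = (40550 + 49330)/2 = 44940.
η = (ΔQ/Q̄) ÷ (ΔI/Ī) = (254.7/948.35) ÷ (8780/44940) = 1.375.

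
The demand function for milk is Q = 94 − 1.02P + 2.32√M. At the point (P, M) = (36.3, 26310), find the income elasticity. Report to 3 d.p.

At P = 36.3, M = 26310: Q = 433.286.
Holding P constant, ∂Q/∂M = 2.32/(2√M) = 0.00715151.
η_M = (∂Q/∂M)·(M/Q) = 0.00715151 × (26310/433.286) = 0.434.

0.434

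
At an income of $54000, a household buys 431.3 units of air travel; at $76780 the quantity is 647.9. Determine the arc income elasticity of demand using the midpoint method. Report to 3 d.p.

1.152

ΔQ = 647.9 − 431.3 = 216.6; midpoint Q̄ = (431.3 + 647.9)/2 = 539.6.
ΔI = 76780 − 54000 = 22780; midpoint Ī = (54000 + 76780)/2 = 65390.
η = (ΔQ/Q̄) ÷ (ΔI/Ī) = (216.6/539.6) ÷ (22780/65390) = 1.152.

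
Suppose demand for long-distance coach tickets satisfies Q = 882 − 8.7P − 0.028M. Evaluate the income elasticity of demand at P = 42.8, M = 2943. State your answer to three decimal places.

-0.193

At P = 42.8, M = 2943: Q = 427.236.
Holding P constant, ∂Q/∂M = −0.028.
η_M = (∂Q/∂M)·(M/Q) = -0.028 × (2943/427.236) = -0.193.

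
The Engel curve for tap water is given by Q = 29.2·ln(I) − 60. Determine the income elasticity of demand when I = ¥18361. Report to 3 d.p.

At I = 18361: Q = 226.685.
dQ/dI = 29.2/I = 0.00159033 at this income.
η = (dQ/dI)·(I/Q) = 0.00159033 × (18361/226.685) = 0.129.

0.129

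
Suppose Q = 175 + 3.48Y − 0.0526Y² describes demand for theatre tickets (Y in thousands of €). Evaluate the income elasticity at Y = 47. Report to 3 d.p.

At Y = 47: Q = 222.3666.
dQ/dY = 3.48 − 0.1052Y = -1.46440.
η = (dQ/dY)·(Y/Q) = -1.46440 × (47/222.3666) = -0.310.

-0.310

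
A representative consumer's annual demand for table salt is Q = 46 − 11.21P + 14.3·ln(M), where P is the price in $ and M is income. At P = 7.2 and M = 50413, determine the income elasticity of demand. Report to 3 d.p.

0.119

At P = 7.2, M = 50413: Q = 120.128.
Holding P constant, ∂Q/∂M = 14.3/M = 0.000283657.
η_M = (∂Q/∂M)·(M/Q) = 0.000283657 × (50413/120.128) = 0.119.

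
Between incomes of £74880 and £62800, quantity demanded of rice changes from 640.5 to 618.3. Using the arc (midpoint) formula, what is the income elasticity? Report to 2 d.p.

ΔQ = 618.3 − 640.5 = -22.2; midpoint Q̄ = (640.5 + 618.3)/2 = 629.4.
ΔI = 62800 − 74880 = -12080; midpoint Ī = (74880 + 62800)/2 = 68840.
η = (ΔQ/Q̄) ÷ (ΔI/Ī) = (-22.2/629.4) ÷ (-12080/68840) = 0.20.

0.20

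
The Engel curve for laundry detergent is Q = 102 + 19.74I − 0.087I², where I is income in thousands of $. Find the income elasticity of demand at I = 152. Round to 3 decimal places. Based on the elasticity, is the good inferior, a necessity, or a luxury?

-0.933 (inferior good)

At I = 152: Q = 1092.4320.
dQ/dI = 19.74 − 0.174I = -6.70800.
η = (dQ/dI)·(I/Q) = -6.70800 × (152/1092.4320) = -0.933.
η < 0 ⇒ inferior good.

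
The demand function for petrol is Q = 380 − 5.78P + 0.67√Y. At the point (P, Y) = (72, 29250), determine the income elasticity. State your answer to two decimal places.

At P = 72, Y = 29250: Q = 78.428.
Holding P constant, ∂Q/∂Y = 0.67/(2√Y) = 0.00195876.
η_Y = (∂Q/∂Y)·(Y/Q) = 0.00195876 × (29250/78.428) = 0.73.

0.73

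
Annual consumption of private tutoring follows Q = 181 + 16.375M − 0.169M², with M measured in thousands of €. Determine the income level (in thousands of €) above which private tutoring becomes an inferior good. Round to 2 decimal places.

dQ/dM = 16.375 − 0.338M.
The good is inferior where dQ/dM < 0. Setting dQ/dM = 0 gives M = 16.375 / 0.338 = 48.45.

48.45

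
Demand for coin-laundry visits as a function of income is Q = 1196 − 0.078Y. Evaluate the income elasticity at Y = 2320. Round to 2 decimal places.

At Y = 2320: Q = 1015.040.
dQ/dY = −0.078.
η = (dQ/dY)·(Y/Q) = -0.078 × (2320/1015.040) = -0.18.

-0.18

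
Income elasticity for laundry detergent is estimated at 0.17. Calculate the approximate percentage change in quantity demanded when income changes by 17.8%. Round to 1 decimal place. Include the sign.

3.0%

%ΔQ ≈ η × %ΔI = 0.17 × 17.8% = 3.0%.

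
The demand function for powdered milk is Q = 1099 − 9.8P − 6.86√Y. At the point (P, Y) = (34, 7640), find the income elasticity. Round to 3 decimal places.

-1.804

At P = 34, Y = 7640: Q = 166.187.
Holding P constant, ∂Q/∂Y = -6.86/(2√Y) = -0.0392417.
η_Y = (∂Q/∂Y)·(Y/Q) = -0.0392417 × (7640/166.187) = -1.804.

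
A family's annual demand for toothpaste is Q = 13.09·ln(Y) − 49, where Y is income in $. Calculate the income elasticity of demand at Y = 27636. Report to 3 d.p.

0.154

At Y = 27636: Q = 84.870.
dQ/dY = 13.09/Y = 0.000473658 at this income.
η = (dQ/dY)·(Y/Q) = 0.000473658 × (27636/84.870) = 0.154.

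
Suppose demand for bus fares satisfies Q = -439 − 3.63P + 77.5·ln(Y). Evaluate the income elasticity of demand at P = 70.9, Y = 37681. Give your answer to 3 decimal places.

At P = 70.9, Y = 37681: Q = 120.244.
Holding P constant, ∂Q/∂Y = 77.5/Y = 0.00205674.
η_Y = (∂Q/∂Y)·(Y/Q) = 0.00205674 × (37681/120.244) = 0.645.

0.645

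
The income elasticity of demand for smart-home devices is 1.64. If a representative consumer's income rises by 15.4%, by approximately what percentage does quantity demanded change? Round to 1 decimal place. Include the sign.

25.3%

%ΔQ ≈ η × %ΔI = 1.64 × 15.4% = 25.3%.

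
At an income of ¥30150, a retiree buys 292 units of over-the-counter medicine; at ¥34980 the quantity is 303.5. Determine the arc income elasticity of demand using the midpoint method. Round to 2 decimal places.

ΔQ = 303.5 − 292 = 11.5; midpoint Q̄ = (292 + 303.5)/2 = 297.75.
ΔI = 34980 − 30150 = 4830; midpoint Ī = (30150 + 34980)/2 = 32565.
η = (ΔQ/Q̄) ÷ (ΔI/Ī) = (11.5/297.75) ÷ (4830/32565) = 0.26.

0.26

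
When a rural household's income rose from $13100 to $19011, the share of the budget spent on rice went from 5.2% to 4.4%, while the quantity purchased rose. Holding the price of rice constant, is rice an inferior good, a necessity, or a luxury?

Quantity rises but the budget share falls as income rises, so 0 < η < 1.

necessity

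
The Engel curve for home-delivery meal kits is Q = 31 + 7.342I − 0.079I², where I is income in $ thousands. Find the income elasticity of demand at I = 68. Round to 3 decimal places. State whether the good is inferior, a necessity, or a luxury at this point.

-1.402 (inferior good)

At I = 68: Q = 164.9600.
dQ/dI = 7.342 − 0.158I = -3.40200.
η = (dQ/dI)·(I/Q) = -3.40200 × (68/164.9600) = -1.402.
η < 0 ⇒ inferior good.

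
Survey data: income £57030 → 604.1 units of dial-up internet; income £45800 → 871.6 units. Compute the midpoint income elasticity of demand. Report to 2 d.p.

-1.66

ΔQ = 871.6 − 604.1 = 267.5; midpoint Q̄ = (604.1 + 871.6)/2 = 737.85.
ΔI = 45800 − 57030 = -11230; midpoint Ī = (57030 + 45800)/2 = 51415.
η = (ΔQ/Q̄) ÷ (ΔI/Ī) = (267.5/737.85) ÷ (-11230/51415) = -1.66.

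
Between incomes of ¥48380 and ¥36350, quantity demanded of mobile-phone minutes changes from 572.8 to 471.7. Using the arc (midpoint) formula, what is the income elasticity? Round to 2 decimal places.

0.68

ΔQ = 471.7 − 572.8 = -101.1; midpoint Q̄ = (572.8 + 471.7)/2 = 522.25.
ΔI = 36350 − 48380 = -12030; midpoint Ī = (48380 + 36350)/2 = 42365.
η = (ΔQ/Q̄) ÷ (ΔI/Ī) = (-101.1/522.25) ÷ (-12030/42365) = 0.68.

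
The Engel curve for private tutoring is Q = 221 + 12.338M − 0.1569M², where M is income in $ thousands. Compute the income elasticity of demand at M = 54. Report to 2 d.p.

-0.58

At M = 54: Q = 429.7316.
dQ/dM = 12.338 − 0.3138M = -4.60720.
η = (dQ/dM)·(M/Q) = -4.60720 × (54/429.7316) = -0.58.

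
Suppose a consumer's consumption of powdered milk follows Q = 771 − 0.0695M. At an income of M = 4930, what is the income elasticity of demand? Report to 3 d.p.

-0.800

At M = 4930: Q = 428.365.
dQ/dM = −0.0695.
η = (dQ/dM)·(M/Q) = -0.0695 × (4930/428.365) = -0.800.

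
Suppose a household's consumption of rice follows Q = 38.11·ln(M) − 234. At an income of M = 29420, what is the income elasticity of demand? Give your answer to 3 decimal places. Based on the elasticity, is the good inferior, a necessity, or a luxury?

0.241 (necessity)

At M = 29420: Q = 158.130.
dQ/dM = 38.11/M = 0.00129538 at this income.
η = (dQ/dM)·(M/Q) = 0.00129538 × (29420/158.130) = 0.241.
Since 0 < η < 1, the good is a necessity.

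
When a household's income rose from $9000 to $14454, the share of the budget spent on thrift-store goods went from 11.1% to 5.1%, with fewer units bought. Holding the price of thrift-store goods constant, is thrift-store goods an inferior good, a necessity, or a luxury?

inferior good

Quantity demanded falls as income rises, so η < 0.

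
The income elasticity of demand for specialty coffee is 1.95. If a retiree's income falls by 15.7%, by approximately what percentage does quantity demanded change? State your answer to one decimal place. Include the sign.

-30.6%

%ΔQ ≈ η × %ΔI = 1.95 × (-15.7%) = -30.6%.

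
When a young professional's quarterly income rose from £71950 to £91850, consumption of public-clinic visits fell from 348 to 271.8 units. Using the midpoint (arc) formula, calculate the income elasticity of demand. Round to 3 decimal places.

ΔQ = 271.8 − 348 = -76.2; midpoint Q̄ = (348 + 271.8)/2 = 309.9.
ΔI = 91850 − 71950 = 19900; midpoint Ī = (71950 + 91850)/2 = 81900.
η = (ΔQ/Q̄) ÷ (ΔI/Ī) = (-76.2/309.9) ÷ (19900/81900) = -1.012.

-1.012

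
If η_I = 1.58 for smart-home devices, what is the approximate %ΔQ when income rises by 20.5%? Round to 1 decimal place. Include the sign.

32.4%

%ΔQ ≈ η × %ΔI = 1.58 × 20.5% = 32.4%.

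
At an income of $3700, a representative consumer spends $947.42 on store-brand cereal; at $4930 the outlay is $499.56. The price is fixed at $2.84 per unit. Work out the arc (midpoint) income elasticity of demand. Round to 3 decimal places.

With a constant price, Q₁ = 947.42/2.84 = 333.599 and Q₂ = 499.56/2.84 = 175.901 (equivalently, work directly with expenditure since P cancels).
Midpoint %ΔQ = (499.56 − 947.42)/723.49 = -0.61903; midpoint %ΔI = (4930 − 3700)/4315 = 0.28505.
η = -0.61903 / 0.28505 = -2.172.

-2.172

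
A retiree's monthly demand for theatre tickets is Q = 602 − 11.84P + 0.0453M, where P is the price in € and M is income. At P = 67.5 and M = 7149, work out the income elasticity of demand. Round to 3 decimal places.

At P = 67.5, M = 7149: Q = 126.650.
Holding P constant, ∂Q/∂M = 0.0453.
η_M = (∂Q/∂M)·(M/Q) = 0.0453 × (7149/126.650) = 2.557.

2.557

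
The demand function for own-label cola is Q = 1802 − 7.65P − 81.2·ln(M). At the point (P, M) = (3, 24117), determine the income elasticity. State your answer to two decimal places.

-0.08

At P = 3, M = 24117: Q = 959.687.
Holding P constant, ∂Q/∂M = -81.2/M = -0.00336692.
η_M = (∂Q/∂M)·(M/Q) = -0.00336692 × (24117/959.687) = -0.08.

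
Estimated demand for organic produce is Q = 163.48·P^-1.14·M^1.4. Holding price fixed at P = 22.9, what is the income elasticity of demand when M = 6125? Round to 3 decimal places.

For a multiplicative demand Q = A·P^α·M^β, the income elasticity is β everywhere.
Here β = 1.4, so η = 1.400.

1.400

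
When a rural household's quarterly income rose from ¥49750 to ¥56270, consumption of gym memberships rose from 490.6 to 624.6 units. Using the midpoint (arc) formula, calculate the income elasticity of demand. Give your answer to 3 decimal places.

1.954

ΔQ = 624.6 − 490.6 = 134; midpoint Q̄ = (490.6 + 624.6)/2 = 557.6.
ΔI = 56270 − 49750 = 6520; midpoint Ī = (49750 + 56270)/2 = 53010.
η = (ΔQ/Q̄) ÷ (ΔI/Ī) = (134/557.6) ÷ (6520/53010) = 1.954.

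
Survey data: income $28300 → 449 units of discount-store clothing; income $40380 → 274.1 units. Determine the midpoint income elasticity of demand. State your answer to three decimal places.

-1.375

ΔQ = 274.1 − 449 = -174.9; midpoint Q̄ = (449 + 274.1)/2 = 361.55.
ΔI = 40380 − 28300 = 12080; midpoint Ī = (28300 + 40380)/2 = 34340.
η = (ΔQ/Q̄) ÷ (ΔI/Ī) = (-174.9/361.55) ÷ (12080/34340) = -1.375.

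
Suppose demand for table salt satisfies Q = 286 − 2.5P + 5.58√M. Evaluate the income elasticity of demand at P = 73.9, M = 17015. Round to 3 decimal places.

0.439

At P = 73.9, M = 17015: Q = 829.114.
Holding P constant, ∂Q/∂M = 5.58/(2√M) = 0.0213889.
η_M = (∂Q/∂M)·(M/Q) = 0.0213889 × (17015/829.114) = 0.439.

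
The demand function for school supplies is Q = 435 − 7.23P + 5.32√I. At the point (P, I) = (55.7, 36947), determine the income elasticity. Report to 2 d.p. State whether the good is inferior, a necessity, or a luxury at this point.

At P = 55.7, I = 36947: Q = 1054.878.
Holding P constant, ∂Q/∂I = 5.32/(2√I) = 0.0138386.
η_I = (∂Q/∂I)·(I/Q) = 0.0138386 × (36947/1054.878) = 0.48.
Since 0 < η < 1, this is a necessity.

0.48 (necessity)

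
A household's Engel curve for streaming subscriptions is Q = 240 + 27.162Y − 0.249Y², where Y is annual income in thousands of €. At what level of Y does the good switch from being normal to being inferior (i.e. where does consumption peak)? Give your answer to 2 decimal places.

dQ/dY = 27.162 − 0.498Y.
The good is inferior where dQ/dY < 0. Setting dQ/dY = 0 gives Y = 27.162 / 0.498 = 54.54.

54.54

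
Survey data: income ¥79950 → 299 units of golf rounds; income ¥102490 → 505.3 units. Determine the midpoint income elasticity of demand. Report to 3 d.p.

2.076

ΔQ = 505.3 − 299 = 206.3; midpoint Q̄ = (299 + 505.3)/2 = 402.15.
ΔI = 102490 − 79950 = 22540; midpoint Ī = (79950 + 102490)/2 = 91220.
η = (ΔQ/Q̄) ÷ (ΔI/Ī) = (206.3/402.15) ÷ (22540/91220) = 2.076.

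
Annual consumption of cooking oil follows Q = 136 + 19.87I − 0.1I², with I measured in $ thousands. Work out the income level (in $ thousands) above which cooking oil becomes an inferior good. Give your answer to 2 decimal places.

99.35

dQ/dI = 19.87 − 0.2I.
The good is inferior where dQ/dI < 0. Setting dQ/dI = 0 gives I = 19.87 / 0.2 = 99.35.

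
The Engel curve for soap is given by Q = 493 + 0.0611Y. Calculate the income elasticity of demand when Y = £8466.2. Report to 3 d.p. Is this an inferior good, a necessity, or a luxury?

0.512 (necessity)

At Y = 8466.2: Q = 1010.285.
dQ/dY = 0.0611.
η = (dQ/dY)·(Y/Q) = 0.0611 × (8466.2/1010.285) = 0.512.
Since 0 < η < 1, the good is a necessity.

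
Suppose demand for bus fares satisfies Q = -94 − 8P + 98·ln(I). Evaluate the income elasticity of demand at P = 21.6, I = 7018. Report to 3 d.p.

0.163

At P = 21.6, I = 7018: Q = 601.111.
Holding P constant, ∂Q/∂I = 98/I = 0.0139641.
η_I = (∂Q/∂I)·(I/Q) = 0.0139641 × (7018/601.111) = 0.163.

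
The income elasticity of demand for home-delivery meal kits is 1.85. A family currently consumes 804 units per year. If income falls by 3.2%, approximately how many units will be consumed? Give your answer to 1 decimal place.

756.4

%ΔQ ≈ η × %ΔI = 1.85 × (-3.2%) = -5.92%.
New Q ≈ 804 × (1 − 0.0592) = 756.4.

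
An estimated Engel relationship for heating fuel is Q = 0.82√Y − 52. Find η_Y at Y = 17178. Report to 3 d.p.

At Y = 17178: Q = 55.473.
dQ/dY = 0.82/(2√Y) = 0.00312822 at this income.
η = (dQ/dY)·(Y/Q) = 0.00312822 × (17178/55.473) = 0.969.

0.969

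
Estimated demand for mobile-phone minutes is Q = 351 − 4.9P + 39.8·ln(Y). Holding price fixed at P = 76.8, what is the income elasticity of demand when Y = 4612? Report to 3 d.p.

0.128

At P = 76.8, Y = 4612: Q = 310.449.
Holding P constant, ∂Q/∂Y = 39.8/Y = 0.00862966.
η_Y = (∂Q/∂Y)·(Y/Q) = 0.00862966 × (4612/310.449) = 0.128.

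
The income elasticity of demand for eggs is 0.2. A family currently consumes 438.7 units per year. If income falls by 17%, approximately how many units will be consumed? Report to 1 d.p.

423.8

%ΔQ ≈ η × %ΔI = 0.2 × (-17%) = -3.4%.
New Q ≈ 438.7 × (1 − 0.034) = 423.8.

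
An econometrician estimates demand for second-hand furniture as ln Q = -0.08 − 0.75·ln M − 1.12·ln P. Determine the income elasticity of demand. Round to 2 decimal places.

In a log-linear demand, the coefficient on ln M is the income elasticity.
So η = -0.75.

-0.75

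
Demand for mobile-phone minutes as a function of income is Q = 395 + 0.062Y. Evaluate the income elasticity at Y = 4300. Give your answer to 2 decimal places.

At Y = 4300: Q = 661.600.
dQ/dY = 0.062.
η = (dQ/dY)·(Y/Q) = 0.062 × (4300/661.600) = 0.40.

0.40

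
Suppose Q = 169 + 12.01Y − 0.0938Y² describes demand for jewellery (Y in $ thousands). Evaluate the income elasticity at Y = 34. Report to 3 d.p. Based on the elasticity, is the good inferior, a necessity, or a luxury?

0.408 (necessity)

At Y = 34: Q = 468.9072.
dQ/dY = 12.01 − 0.1876Y = 5.63160.
η = (dQ/dY)·(Y/Q) = 5.63160 × (34/468.9072) = 0.408.
0 < η < 1 ⇒ necessity.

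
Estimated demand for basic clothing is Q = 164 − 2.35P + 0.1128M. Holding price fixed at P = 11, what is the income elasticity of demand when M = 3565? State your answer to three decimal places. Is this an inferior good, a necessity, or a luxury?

0.744 (necessity)

At P = 11, M = 3565: Q = 540.282.
Holding P constant, ∂Q/∂M = 0.1128.
η_M = (∂Q/∂M)·(M/Q) = 0.1128 × (3565/540.282) = 0.744.
Since 0 < η < 1, this is a necessity.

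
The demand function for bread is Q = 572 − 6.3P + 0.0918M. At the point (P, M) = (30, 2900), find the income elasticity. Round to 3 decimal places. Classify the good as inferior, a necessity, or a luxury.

0.410 (necessity)

At P = 30, M = 2900: Q = 649.220.
Holding P constant, ∂Q/∂M = 0.0918.
η_M = (∂Q/∂M)·(M/Q) = 0.0918 × (2900/649.220) = 0.410.
Since 0 < η < 1, this is a necessity.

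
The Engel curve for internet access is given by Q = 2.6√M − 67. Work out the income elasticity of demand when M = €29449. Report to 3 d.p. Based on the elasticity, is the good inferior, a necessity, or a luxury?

At M = 29449: Q = 379.178.
dQ/dM = 2.6/(2√M) = 0.00757544 at this income.
η = (dQ/dM)·(M/Q) = 0.00757544 × (29449/379.178) = 0.588.
Since 0 < η < 1, the good is a necessity.

0.588 (necessity)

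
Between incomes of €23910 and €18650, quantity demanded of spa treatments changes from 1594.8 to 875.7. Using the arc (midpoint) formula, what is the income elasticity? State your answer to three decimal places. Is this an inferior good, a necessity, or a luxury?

ΔQ = 875.7 − 1594.8 = -719.1; midpoint Q̄ = (1594.8 + 875.7)/2 = 1235.25.
ΔI = 18650 − 23910 = -5260; midpoint Ī = (23910 + 18650)/2 = 21280.
η = (ΔQ/Q̄) ÷ (ΔI/Ī) = (-719.1/1235.25) ÷ (-5260/21280) = 2.355.
η > 1 ⇒ luxury.

2.355 (luxury)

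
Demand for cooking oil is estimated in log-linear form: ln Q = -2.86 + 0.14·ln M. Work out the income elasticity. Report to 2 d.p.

0.14

In a log-linear demand, the coefficient on ln M is the income elasticity.
So η = 0.14.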